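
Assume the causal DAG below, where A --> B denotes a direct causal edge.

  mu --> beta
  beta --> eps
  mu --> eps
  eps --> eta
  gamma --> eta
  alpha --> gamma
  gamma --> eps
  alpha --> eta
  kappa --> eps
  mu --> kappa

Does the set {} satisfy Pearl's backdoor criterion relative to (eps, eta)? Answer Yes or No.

Backdoor paths from eps to eta (paths whose first edge points into eps):
  P1: eps <- gamma <- alpha -> eta
  P2: eps <- gamma -> eta
Condition 1 (no descendant of eps in the set): holds — descendants of eps are {eta}; none are in {}.
Condition 2 (every backdoor path blocked by {}):
  P1: open — no interior node is in the conditioning set.
  P2: open — no interior node is in the conditioning set.
{} does not satisfy the backdoor criterion.

No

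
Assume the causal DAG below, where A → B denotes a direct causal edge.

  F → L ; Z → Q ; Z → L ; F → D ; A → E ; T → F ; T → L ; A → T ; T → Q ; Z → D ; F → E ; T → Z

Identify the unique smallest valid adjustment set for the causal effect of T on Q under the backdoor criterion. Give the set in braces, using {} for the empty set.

{}

Variables eligible for adjustment (non-descendants of T, excluding T and Q): {A}.
Backdoor paths from T to Q:
  P1: T <- A -> E <- F -> L <- Z -> Q
  P2: T <- A -> E <- F -> D <- Z -> Q
Each backdoor path contains an unconditioned collider, so every path is already blocked with the empty conditioning set:
  P1: blocked at collider E (neither it nor any descendant is in the conditioning set).
  P2: blocked at collider E (neither it nor any descendant is in the conditioning set).
The empty set is therefore the unique smallest valid set.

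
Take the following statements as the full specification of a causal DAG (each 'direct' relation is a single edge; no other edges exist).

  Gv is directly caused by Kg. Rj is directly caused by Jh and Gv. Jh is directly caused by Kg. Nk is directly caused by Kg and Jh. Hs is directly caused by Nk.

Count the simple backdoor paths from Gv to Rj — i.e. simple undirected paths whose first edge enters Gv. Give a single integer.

2

A backdoor path from Gv to Rj is any simple undirected path whose first edge points into Gv (i.e. leaves Gv via a parent).
Parents of Gv: {Kg}.
Enumerating:
  P1: Gv <- Kg -> Jh -> Rj
  P2: Gv <- Kg -> Nk <- Jh -> Rj
That exhausts the simple backdoor paths. Count: 2.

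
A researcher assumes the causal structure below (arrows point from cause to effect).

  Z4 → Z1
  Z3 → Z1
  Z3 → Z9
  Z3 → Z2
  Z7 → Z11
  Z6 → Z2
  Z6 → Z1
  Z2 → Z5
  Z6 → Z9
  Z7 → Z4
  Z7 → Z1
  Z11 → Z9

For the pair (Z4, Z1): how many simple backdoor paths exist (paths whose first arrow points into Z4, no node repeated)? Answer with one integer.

A backdoor path from Z4 to Z1 is any simple undirected path whose first edge points into Z4 (i.e. leaves Z4 via a parent).
Parents of Z4: {Z7}.
Enumerating:
  P1: Z4 <- Z7 -> Z11 -> Z9 <- Z6 -> Z2 <- Z3 -> Z1
  P2: Z4 <- Z7 -> Z11 -> Z9 <- Z6 -> Z1
  P3: Z4 <- Z7 -> Z11 -> Z9 <- Z3 -> Z2 <- Z6 -> Z1
  P4: Z4 <- Z7 -> Z11 -> Z9 <- Z3 -> Z1
  P5: Z4 <- Z7 -> Z1
That exhausts the simple backdoor paths. Count: 5.

5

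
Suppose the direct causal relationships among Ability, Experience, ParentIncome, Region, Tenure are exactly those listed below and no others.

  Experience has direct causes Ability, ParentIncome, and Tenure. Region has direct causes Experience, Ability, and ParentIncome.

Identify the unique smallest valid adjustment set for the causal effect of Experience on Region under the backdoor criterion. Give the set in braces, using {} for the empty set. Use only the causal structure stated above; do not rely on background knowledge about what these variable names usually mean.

{Ability, ParentIncome}

Variables eligible for adjustment (non-descendants of Experience, excluding Experience and Region): {Ability, ParentIncome, Tenure}.
Backdoor paths from Experience to Region:
  P1: Experience <- ParentIncome -> Region
  P2: Experience <- Ability -> Region
The empty set is not sufficient: P1 (Experience <- ParentIncome -> Region) has no collider blocking it and no conditioned non-collider, so it is open.
Try {Ability, ParentIncome}:
  P1: blocked at fork node ParentIncome ∈ conditioning set.
  P2: blocked at fork node Ability ∈ conditioning set.
{Ability, ParentIncome} contains no descendant of Experience and blocks every backdoor path.
Every element of {Ability, ParentIncome} is needed (dropping Ability leaves P2 open; dropping ParentIncome leaves P1 open), so no proper subset is valid.
Among all size-2 subsets of the eligible variables, only {Ability, ParentIncome} blocks every backdoor path, so it is the unique smallest valid adjustment set.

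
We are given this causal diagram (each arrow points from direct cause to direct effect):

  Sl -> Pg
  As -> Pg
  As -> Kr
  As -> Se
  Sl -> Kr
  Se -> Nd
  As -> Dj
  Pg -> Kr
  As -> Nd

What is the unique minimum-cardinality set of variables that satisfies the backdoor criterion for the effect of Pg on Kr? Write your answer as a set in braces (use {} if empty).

{As, Sl}

Variables eligible for adjustment (non-descendants of Pg, excluding Pg and Kr): {As, Dj, Nd, Se, Sl}.
Backdoor paths from Pg to Kr:
  P1: Pg <- As -> Kr
  P2: Pg <- Sl -> Kr
The empty set is not sufficient: P1 (Pg <- As -> Kr) has no collider blocking it and no conditioned non-collider, so it is open.
Try {As, Sl}:
  P1: blocked at fork node As ∈ conditioning set.
  P2: blocked at fork node Sl ∈ conditioning set.
{As, Sl} contains no descendant of Pg and blocks every backdoor path.
Every element of {As, Sl} is needed (dropping As leaves P1 open; dropping Sl leaves P2 open), so no proper subset is valid.
Among all size-2 subsets of the eligible variables, only {As, Sl} blocks every backdoor path, so it is the unique smallest valid adjustment set.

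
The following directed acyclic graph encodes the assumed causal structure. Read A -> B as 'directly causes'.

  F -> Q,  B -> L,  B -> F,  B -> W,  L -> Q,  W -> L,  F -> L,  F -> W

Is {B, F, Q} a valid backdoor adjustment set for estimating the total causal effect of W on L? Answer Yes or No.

Backdoor paths from W to L (paths whose first edge points into W):
  P1: W <- B -> F -> L
  P2: W <- B -> F -> Q <- L
  P3: W <- B -> L
  P4: W <- F <- B -> L
  P5: W <- F -> L
  P6: W <- F -> Q <- L
Condition 1 (no descendant of W in the set): FAILS — Q is a descendant of W.
Condition 2 (every backdoor path blocked by {B, F, Q}):
  P1: blocked at fork node B ∈ conditioning set.
  P2: blocked at fork node B ∈ conditioning set.
  P3: blocked at fork node B ∈ conditioning set.
  P4: blocked at chain node F ∈ conditioning set.
  P5: blocked at fork node F ∈ conditioning set.
  P6: blocked at fork node F ∈ conditioning set.
{B, F, Q} does not satisfy the backdoor criterion.

No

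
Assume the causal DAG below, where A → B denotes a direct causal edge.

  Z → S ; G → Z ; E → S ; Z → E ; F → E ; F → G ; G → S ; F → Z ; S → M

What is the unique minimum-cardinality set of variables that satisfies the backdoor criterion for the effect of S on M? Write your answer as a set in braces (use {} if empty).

Variables eligible for adjustment (non-descendants of S, excluding S and M): {E, F, G, Z}.
Backdoor paths from S to M:
  (none)
With no backdoor paths the empty set already satisfies the criterion, and it is trivially minimal.

{}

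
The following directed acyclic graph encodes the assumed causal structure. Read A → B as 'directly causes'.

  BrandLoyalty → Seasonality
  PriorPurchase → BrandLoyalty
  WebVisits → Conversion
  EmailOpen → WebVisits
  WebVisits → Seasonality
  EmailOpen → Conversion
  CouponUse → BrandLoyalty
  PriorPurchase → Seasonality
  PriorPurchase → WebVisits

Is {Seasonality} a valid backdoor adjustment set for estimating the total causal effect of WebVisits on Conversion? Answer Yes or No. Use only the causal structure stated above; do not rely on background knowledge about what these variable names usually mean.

Backdoor paths from WebVisits to Conversion (paths whose first edge points into WebVisits):
  P1: WebVisits <- EmailOpen -> Conversion
Condition 1 (no descendant of WebVisits in the set): FAILS — Seasonality is a descendant of WebVisits.
Condition 2 (every backdoor path blocked by {Seasonality}):
  P1: open — no interior node is in the conditioning set.
{Seasonality} does not satisfy the backdoor criterion.

No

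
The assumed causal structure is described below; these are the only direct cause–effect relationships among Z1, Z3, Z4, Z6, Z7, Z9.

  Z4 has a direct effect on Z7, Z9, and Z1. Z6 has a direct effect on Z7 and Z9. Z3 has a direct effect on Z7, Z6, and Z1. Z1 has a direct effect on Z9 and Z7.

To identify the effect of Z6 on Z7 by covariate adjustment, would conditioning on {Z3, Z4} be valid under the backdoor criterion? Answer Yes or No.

Yes

Backdoor paths from Z6 to Z7 (paths whose first edge points into Z6):
  P1: Z6 <- Z3 -> Z1 <- Z4 -> Z7
  P2: Z6 <- Z3 -> Z1 -> Z7
  P3: Z6 <- Z3 -> Z1 -> Z9 <- Z4 -> Z7
  P4: Z6 <- Z3 -> Z7
Condition 1 (no descendant of Z6 in the set): holds — descendants of Z6 are {Z7, Z9}; none are in {Z3, Z4}.
Condition 2 (every backdoor path blocked by {Z3, Z4}):
  P1: blocked at fork node Z3 ∈ conditioning set.
  P2: blocked at fork node Z3 ∈ conditioning set.
  P3: blocked at fork node Z3 ∈ conditioning set.
  P4: blocked at fork node Z3 ∈ conditioning set.
{Z3, Z4} satisfies the backdoor criterion.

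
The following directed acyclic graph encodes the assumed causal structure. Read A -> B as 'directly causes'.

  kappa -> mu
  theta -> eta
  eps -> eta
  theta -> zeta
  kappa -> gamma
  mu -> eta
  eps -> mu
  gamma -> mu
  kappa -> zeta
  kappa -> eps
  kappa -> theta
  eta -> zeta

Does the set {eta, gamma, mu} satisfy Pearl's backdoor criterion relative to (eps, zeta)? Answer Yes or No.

Backdoor paths from eps to zeta (paths whose first edge points into eps):
  P1: eps <- kappa -> gamma -> mu -> eta <- theta -> zeta
  P2: eps <- kappa -> gamma -> mu -> eta -> zeta
  P3: eps <- kappa -> mu -> eta <- theta -> zeta
  P4: eps <- kappa -> mu -> eta -> zeta
  P5: eps <- kappa -> theta -> eta -> zeta
  P6: eps <- kappa -> theta -> zeta
  P7: eps <- kappa -> zeta
Condition 1 (no descendant of eps in the set): FAILS — eta and mu are descendants of eps.
Condition 2 (every backdoor path blocked by {eta, gamma, mu}):
  P1: blocked at chain node gamma ∈ conditioning set.
  P2: blocked at chain node gamma ∈ conditioning set.
  P3: blocked at chain node mu ∈ conditioning set.
  P4: blocked at chain node mu ∈ conditioning set.
  P5: blocked at chain node eta ∈ conditioning set.
  P6: open — no interior node is in the conditioning set.
  P7: open — no interior node is in the conditioning set.
{eta, gamma, mu} does not satisfy the backdoor criterion.

No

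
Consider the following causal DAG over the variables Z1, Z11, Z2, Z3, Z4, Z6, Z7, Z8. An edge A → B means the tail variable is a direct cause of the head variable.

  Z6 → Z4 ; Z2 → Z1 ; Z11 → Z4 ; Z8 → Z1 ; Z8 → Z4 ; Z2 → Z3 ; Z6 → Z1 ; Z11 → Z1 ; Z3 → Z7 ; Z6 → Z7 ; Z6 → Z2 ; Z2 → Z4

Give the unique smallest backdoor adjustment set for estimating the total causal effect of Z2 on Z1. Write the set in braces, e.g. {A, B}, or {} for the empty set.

Variables eligible for adjustment (non-descendants of Z2, excluding Z2 and Z1): {Z11, Z6, Z8}.
Backdoor paths from Z2 to Z1:
  P1: Z2 <- Z6 -> Z1
  P2: Z2 <- Z6 -> Z4 <- Z8 -> Z1
  P3: Z2 <- Z6 -> Z4 <- Z11 -> Z1
The empty set is not sufficient: P1 (Z2 <- Z6 -> Z1) has no collider blocking it and no conditioned non-collider, so it is open.
Try {Z6}:
  P1: blocked at fork node Z6 ∈ conditioning set.
  P2: blocked at fork node Z6 ∈ conditioning set.
  P3: blocked at fork node Z6 ∈ conditioning set.
{Z6} contains no descendant of Z2 and blocks every backdoor path.
No other singleton works — e.g. {Z8} leaves P1 open — so {Z6} is the unique smallest valid adjustment set.

{Z6}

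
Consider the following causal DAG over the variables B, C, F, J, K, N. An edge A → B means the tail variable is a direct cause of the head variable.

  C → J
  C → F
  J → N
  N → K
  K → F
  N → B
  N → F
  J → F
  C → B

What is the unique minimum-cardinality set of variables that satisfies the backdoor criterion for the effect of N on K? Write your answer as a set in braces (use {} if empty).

{}

Variables eligible for adjustment (non-descendants of N, excluding N and K): {C, J}.
Backdoor paths from N to K:
  P1: N <- J <- C -> F <- K
  P2: N <- J -> F <- K
Each backdoor path contains an unconditioned collider, so every path is already blocked with the empty conditioning set:
  P1: blocked at collider F (neither it nor any descendant is in the conditioning set).
  P2: blocked at collider F (neither it nor any descendant is in the conditioning set).
The empty set is therefore the unique smallest valid set.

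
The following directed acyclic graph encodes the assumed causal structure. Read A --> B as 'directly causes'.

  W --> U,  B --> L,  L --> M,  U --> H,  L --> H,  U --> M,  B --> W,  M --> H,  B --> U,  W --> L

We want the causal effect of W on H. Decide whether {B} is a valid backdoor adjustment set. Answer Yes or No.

Backdoor paths from W to H (paths whose first edge points into W):
  P1: W <- B -> L -> M <- U -> H
  P2: W <- B -> L -> M -> H
  P3: W <- B -> L -> H
  P4: W <- B -> U -> M <- L -> H
  P5: W <- B -> U -> M -> H
  P6: W <- B -> U -> H
Condition 1 (no descendant of W in the set): holds — descendants of W are {H, L, M, U}; none are in {B}.
Condition 2 (every backdoor path blocked by {B}):
  P1: blocked at fork node B ∈ conditioning set.
  P2: blocked at fork node B ∈ conditioning set.
  P3: blocked at fork node B ∈ conditioning set.
  P4: blocked at fork node B ∈ conditioning set.
  P5: blocked at fork node B ∈ conditioning set.
  P6: blocked at fork node B ∈ conditioning set.
{B} satisfies the backdoor criterion.

Yes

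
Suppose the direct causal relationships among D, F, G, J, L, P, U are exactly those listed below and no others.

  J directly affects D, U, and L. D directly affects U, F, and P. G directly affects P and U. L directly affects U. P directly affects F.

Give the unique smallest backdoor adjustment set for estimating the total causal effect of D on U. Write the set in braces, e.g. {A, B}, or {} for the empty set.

{J}

Variables eligible for adjustment (non-descendants of D, excluding D and U): {G, J, L}.
Backdoor paths from D to U:
  P1: D <- J -> L -> U
  P2: D <- J -> U
The empty set is not sufficient: P1 (D <- J -> L -> U) has no collider blocking it and no conditioned non-collider, so it is open.
Try {J}:
  P1: blocked at fork node J ∈ conditioning set.
  P2: blocked at fork node J ∈ conditioning set.
{J} contains no descendant of D and blocks every backdoor path.
No other singleton works — e.g. {G} leaves P1 open — so {J} is the unique smallest valid adjustment set.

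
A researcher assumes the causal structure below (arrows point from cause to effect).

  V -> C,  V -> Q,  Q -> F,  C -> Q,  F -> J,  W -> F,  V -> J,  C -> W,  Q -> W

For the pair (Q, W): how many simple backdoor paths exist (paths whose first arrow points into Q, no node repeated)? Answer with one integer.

4

A backdoor path from Q to W is any simple undirected path whose first edge points into Q (i.e. leaves Q via a parent).
Parents of Q: {C, V}.
Enumerating:
  P1: Q <- V -> C -> W
  P2: Q <- V -> J <- F <- W
  P3: Q <- C <- V -> J <- F <- W
  P4: Q <- C -> W
That exhausts the simple backdoor paths. Count: 4.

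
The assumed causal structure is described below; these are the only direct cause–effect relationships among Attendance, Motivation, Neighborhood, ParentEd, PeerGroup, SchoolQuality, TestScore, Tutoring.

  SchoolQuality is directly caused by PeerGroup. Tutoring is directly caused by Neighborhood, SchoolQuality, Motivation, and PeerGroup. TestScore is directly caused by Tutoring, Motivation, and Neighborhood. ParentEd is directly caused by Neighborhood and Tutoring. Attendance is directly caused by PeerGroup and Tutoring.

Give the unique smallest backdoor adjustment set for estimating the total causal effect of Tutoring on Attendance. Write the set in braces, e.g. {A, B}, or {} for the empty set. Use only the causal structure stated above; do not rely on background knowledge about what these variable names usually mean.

Variables eligible for adjustment (non-descendants of Tutoring, excluding Tutoring and Attendance): {Motivation, Neighborhood, PeerGroup, SchoolQuality}.
Backdoor paths from Tutoring to Attendance:
  P1: Tutoring <- PeerGroup -> Attendance
  P2: Tutoring <- SchoolQuality <- PeerGroup -> Attendance
The empty set is not sufficient: P1 (Tutoring <- PeerGroup -> Attendance) has no collider blocking it and no conditioned non-collider, so it is open.
Try {PeerGroup}:
  P1: blocked at fork node PeerGroup ∈ conditioning set.
  P2: blocked at fork node PeerGroup ∈ conditioning set.
{PeerGroup} contains no descendant of Tutoring and blocks every backdoor path.
No other singleton works — e.g. {Neighborhood} leaves P1 open — so {PeerGroup} is the unique smallest valid adjustment set.

{PeerGroup}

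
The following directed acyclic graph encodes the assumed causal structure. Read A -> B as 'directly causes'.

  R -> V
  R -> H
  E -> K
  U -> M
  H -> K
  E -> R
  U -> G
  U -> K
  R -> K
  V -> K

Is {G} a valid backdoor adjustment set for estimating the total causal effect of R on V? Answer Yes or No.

Yes

Backdoor paths from R to V (paths whose first edge points into R):
  P1: R <- E -> K <- V
Condition 1 (no descendant of R in the set): holds — descendants of R are {H, K, V}; none are in {G}.
Condition 2 (every backdoor path blocked by {G}):
  P1: blocked at collider K (neither it nor any descendant is in the conditioning set).
{G} satisfies the backdoor criterion.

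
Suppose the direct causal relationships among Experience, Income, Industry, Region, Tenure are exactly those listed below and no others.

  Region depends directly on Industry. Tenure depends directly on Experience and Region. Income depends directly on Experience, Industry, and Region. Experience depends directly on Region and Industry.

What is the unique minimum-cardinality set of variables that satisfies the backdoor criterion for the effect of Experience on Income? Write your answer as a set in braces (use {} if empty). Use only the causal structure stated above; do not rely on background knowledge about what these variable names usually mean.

{Industry, Region}

Variables eligible for adjustment (non-descendants of Experience, excluding Experience and Income): {Industry, Region}.
Backdoor paths from Experience to Income:
  P1: Experience <- Industry -> Region -> Income
  P2: Experience <- Industry -> Income
  P3: Experience <- Region <- Industry -> Income
  P4: Experience <- Region -> Income
The empty set is not sufficient: P1 (Experience <- Industry -> Region -> Income) has no collider blocking it and no conditioned non-collider, so it is open.
Try {Industry, Region}:
  P1: blocked at fork node Industry ∈ conditioning set.
  P2: blocked at fork node Industry ∈ conditioning set.
  P3: blocked at chain node Region ∈ conditioning set.
  P4: blocked at fork node Region ∈ conditioning set.
{Industry, Region} contains no descendant of Experience and blocks every backdoor path.
Every element of {Industry, Region} is needed (dropping Industry leaves P2 open; dropping Region leaves P4 open), so no proper subset is valid.
Among all size-2 subsets of the eligible variables, only {Industry, Region} blocks every backdoor path, so it is the unique smallest valid adjustment set.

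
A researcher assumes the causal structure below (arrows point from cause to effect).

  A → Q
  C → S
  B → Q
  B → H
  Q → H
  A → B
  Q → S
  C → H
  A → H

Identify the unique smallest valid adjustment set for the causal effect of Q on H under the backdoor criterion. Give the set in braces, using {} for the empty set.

Variables eligible for adjustment (non-descendants of Q, excluding Q and H): {A, B, C}.
Backdoor paths from Q to H:
  P1: Q <- A -> B -> H
  P2: Q <- A -> H
  P3: Q <- B <- A -> H
  P4: Q <- B -> H
The empty set is not sufficient: P1 (Q <- A -> B -> H) has no collider blocking it and no conditioned non-collider, so it is open.
Try {A, B}:
  P1: blocked at fork node A ∈ conditioning set.
  P2: blocked at fork node A ∈ conditioning set.
  P3: blocked at chain node B ∈ conditioning set.
  P4: blocked at fork node B ∈ conditioning set.
{A, B} contains no descendant of Q and blocks every backdoor path.
Every element of {A, B} is needed (dropping A leaves P2 open; dropping B leaves P4 open), so no proper subset is valid.
Among all size-2 subsets of the eligible variables, only {A, B} blocks every backdoor path, so it is the unique smallest valid adjustment set.

{A, B}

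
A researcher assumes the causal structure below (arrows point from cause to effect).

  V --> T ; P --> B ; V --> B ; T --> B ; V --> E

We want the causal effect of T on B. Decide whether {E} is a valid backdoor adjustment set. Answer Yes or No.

No

Backdoor paths from T to B (paths whose first edge points into T):
  P1: T <- V -> B
Condition 1 (no descendant of T in the set): holds — descendants of T are {B}; none are in {E}.
Condition 2 (every backdoor path blocked by {E}):
  P1: open — no interior node is in the conditioning set.
{E} does not satisfy the backdoor criterion.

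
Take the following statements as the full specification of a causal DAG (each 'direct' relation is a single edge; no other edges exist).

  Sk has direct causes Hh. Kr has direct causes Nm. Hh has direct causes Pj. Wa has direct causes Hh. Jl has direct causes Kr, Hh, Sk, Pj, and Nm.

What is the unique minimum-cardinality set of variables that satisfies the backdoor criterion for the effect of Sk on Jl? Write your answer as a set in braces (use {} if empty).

Variables eligible for adjustment (non-descendants of Sk, excluding Sk and Jl): {Hh, Kr, Nm, Pj, Wa}.
Backdoor paths from Sk to Jl:
  P1: Sk <- Hh <- Pj -> Jl
  P2: Sk <- Hh -> Jl
The empty set is not sufficient: P1 (Sk <- Hh <- Pj -> Jl) has no collider blocking it and no conditioned non-collider, so it is open.
Try {Hh}:
  P1: blocked at chain node Hh ∈ conditioning set.
  P2: blocked at fork node Hh ∈ conditioning set.
{Hh} contains no descendant of Sk and blocks every backdoor path.
No other singleton works — e.g. {Pj} leaves P2 open — so {Hh} is the unique smallest valid adjustment set.

{Hh}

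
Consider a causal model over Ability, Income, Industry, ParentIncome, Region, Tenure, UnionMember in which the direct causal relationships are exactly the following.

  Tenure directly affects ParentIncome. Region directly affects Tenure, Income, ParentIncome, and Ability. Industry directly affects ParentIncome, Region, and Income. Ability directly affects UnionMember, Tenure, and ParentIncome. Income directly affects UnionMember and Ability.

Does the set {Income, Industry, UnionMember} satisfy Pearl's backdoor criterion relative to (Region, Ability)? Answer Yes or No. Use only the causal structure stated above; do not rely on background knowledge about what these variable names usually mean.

Backdoor paths from Region to Ability (paths whose first edge points into Region):
  P1: Region <- Industry -> Income -> Ability
  P2: Region <- Industry -> Income -> UnionMember <- Ability
  P3: Region <- Industry -> ParentIncome <- Ability
  P4: Region <- Industry -> ParentIncome <- Tenure <- Ability
Condition 1 (no descendant of Region in the set): FAILS — Income and UnionMember are descendants of Region.
Condition 2 (every backdoor path blocked by {Income, Industry, UnionMember}):
  P1: blocked at fork node Industry ∈ conditioning set.
  P2: blocked at fork node Industry ∈ conditioning set.
  P3: blocked at fork node Industry ∈ conditioning set.
  P4: blocked at fork node Industry ∈ conditioning set.
{Income, Industry, UnionMember} does not satisfy the backdoor criterion.

No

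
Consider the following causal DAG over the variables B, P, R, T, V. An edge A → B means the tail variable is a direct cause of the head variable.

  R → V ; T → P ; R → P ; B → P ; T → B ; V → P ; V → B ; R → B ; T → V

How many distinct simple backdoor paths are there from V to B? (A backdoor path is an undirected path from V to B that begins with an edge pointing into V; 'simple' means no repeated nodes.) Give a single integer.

6

A backdoor path from V to B is any simple undirected path whose first edge points into V (i.e. leaves V via a parent).
Parents of V: {R, T}.
Enumerating:
  P1: V <- R -> B
  P2: V <- R -> P <- T -> B
  P3: V <- R -> P <- B
  P4: V <- T -> B
  P5: V <- T -> P <- R -> B
  P6: V <- T -> P <- B
That exhausts the simple backdoor paths. Count: 6.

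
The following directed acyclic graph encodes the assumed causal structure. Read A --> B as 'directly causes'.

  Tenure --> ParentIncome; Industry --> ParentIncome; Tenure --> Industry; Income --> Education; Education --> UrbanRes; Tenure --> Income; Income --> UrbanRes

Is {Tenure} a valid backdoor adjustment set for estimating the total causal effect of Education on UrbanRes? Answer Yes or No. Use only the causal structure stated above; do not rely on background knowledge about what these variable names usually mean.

No

Backdoor paths from Education to UrbanRes (paths whose first edge points into Education):
  P1: Education <- Income -> UrbanRes
Condition 1 (no descendant of Education in the set): holds — descendants of Education are {UrbanRes}; none are in {Tenure}.
Condition 2 (every backdoor path blocked by {Tenure}):
  P1: open — no interior node is in the conditioning set.
{Tenure} does not satisfy the backdoor criterion.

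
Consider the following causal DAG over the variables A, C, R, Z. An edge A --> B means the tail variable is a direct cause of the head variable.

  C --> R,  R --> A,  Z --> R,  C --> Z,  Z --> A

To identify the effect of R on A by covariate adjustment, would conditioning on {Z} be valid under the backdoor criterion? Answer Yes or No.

Backdoor paths from R to A (paths whose first edge points into R):
  P1: R <- C -> Z -> A
  P2: R <- Z -> A
Condition 1 (no descendant of R in the set): holds — descendants of R are {A}; none are in {Z}.
Condition 2 (every backdoor path blocked by {Z}):
  P1: blocked at chain node Z ∈ conditioning set.
  P2: blocked at fork node Z ∈ conditioning set.
{Z} satisfies the backdoor criterion.

Yes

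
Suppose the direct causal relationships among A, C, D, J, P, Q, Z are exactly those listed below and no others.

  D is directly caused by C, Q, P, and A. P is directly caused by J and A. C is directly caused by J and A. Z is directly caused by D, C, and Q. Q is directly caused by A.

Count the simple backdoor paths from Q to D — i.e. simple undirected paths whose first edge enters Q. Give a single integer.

7

A backdoor path from Q to D is any simple undirected path whose first edge points into Q (i.e. leaves Q via a parent).
Parents of Q: {A}.
Enumerating:
  P1: Q <- A -> C <- J -> P -> D
  P2: Q <- A -> C -> D
  P3: Q <- A -> C -> Z <- D
  P4: Q <- A -> P <- J -> C -> D
  P5: Q <- A -> P <- J -> C -> Z <- D
  P6: Q <- A -> P -> D
  P7: Q <- A -> D
That exhausts the simple backdoor paths. Count: 7.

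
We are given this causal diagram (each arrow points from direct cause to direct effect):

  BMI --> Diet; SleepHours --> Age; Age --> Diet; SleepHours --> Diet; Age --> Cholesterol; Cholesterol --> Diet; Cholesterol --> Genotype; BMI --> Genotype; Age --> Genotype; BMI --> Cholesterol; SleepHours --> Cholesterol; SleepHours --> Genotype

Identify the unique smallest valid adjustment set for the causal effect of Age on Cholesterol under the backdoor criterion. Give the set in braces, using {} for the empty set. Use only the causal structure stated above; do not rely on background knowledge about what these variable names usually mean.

{SleepHours}

Variables eligible for adjustment (non-descendants of Age, excluding Age and Cholesterol): {BMI, SleepHours}.
Backdoor paths from Age to Cholesterol:
  P1: Age <- SleepHours -> Cholesterol
  P2: Age <- SleepHours -> Diet <- BMI -> Cholesterol
  P3: Age <- SleepHours -> Diet <- BMI -> Genotype <- Cholesterol
  P4: Age <- SleepHours -> Diet <- Cholesterol
  P5: Age <- SleepHours -> Genotype <- BMI -> Cholesterol
  P6: Age <- SleepHours -> Genotype <- BMI -> Diet <- Cholesterol
  P7: Age <- SleepHours -> Genotype <- Cholesterol
The empty set is not sufficient: P1 (Age <- SleepHours -> Cholesterol) has no collider blocking it and no conditioned non-collider, so it is open.
Try {SleepHours}:
  P1: blocked at fork node SleepHours ∈ conditioning set.
  P2: blocked at fork node SleepHours ∈ conditioning set.
  P3: blocked at fork node SleepHours ∈ conditioning set.
  P4: blocked at fork node SleepHours ∈ conditioning set.
  P5: blocked at fork node SleepHours ∈ conditioning set.
  P6: blocked at fork node SleepHours ∈ conditioning set.
  P7: blocked at fork node SleepHours ∈ conditioning set.
{SleepHours} contains no descendant of Age and blocks every backdoor path.
No other singleton works — e.g. {BMI} leaves P1 open — so {SleepHours} is the unique smallest valid adjustment set.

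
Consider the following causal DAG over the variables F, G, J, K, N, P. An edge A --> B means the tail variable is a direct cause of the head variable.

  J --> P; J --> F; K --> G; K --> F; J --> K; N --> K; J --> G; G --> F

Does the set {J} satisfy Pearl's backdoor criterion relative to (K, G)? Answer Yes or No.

Backdoor paths from K to G (paths whose first edge points into K):
  P1: K <- J -> G
  P2: K <- J -> F <- G
Condition 1 (no descendant of K in the set): holds — descendants of K are {F, G}; none are in {J}.
Condition 2 (every backdoor path blocked by {J}):
  P1: blocked at fork node J ∈ conditioning set.
  P2: blocked at fork node J ∈ conditioning set.
{J} satisfies the backdoor criterion.

Yes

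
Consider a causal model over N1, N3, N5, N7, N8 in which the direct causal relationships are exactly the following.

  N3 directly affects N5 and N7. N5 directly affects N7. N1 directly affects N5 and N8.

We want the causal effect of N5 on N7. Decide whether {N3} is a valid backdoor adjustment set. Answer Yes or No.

Yes

Backdoor paths from N5 to N7 (paths whose first edge points into N5):
  P1: N5 <- N3 -> N7
Condition 1 (no descendant of N5 in the set): holds — descendants of N5 are {N7}; none are in {N3}.
Condition 2 (every backdoor path blocked by {N3}):
  P1: blocked at fork node N3 ∈ conditioning set.
{N3} satisfies the backdoor criterion.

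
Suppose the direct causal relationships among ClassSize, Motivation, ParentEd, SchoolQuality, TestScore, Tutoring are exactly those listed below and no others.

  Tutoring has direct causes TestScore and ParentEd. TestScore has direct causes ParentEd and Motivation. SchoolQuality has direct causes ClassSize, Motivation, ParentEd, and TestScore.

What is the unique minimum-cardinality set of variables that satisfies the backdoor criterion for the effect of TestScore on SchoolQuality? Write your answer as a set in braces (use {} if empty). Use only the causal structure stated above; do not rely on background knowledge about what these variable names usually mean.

{Motivation, ParentEd}

Variables eligible for adjustment (non-descendants of TestScore, excluding TestScore and SchoolQuality): {ClassSize, Motivation, ParentEd}.
Backdoor paths from TestScore to SchoolQuality:
  P1: TestScore <- ParentEd -> SchoolQuality
  P2: TestScore <- Motivation -> SchoolQuality
The empty set is not sufficient: P1 (TestScore <- ParentEd -> SchoolQuality) has no collider blocking it and no conditioned non-collider, so it is open.
Try {Motivation, ParentEd}:
  P1: blocked at fork node ParentEd ∈ conditioning set.
  P2: blocked at fork node Motivation ∈ conditioning set.
{Motivation, ParentEd} contains no descendant of TestScore and blocks every backdoor path.
Every element of {Motivation, ParentEd} is needed (dropping Motivation leaves P2 open; dropping ParentEd leaves P1 open), so no proper subset is valid.
Among all size-2 subsets of the eligible variables, only {Motivation, ParentEd} blocks every backdoor path, so it is the unique smallest valid adjustment set.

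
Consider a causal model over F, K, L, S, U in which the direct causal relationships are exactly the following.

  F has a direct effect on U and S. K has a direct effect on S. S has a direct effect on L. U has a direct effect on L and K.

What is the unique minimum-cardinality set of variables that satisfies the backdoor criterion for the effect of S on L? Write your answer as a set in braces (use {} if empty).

Variables eligible for adjustment (non-descendants of S, excluding S and L): {F, K, U}.
Backdoor paths from S to L:
  P1: S <- F -> U -> L
  P2: S <- K <- U -> L
The empty set is not sufficient: P1 (S <- F -> U -> L) has no collider blocking it and no conditioned non-collider, so it is open.
Try {U}:
  P1: blocked at chain node U ∈ conditioning set.
  P2: blocked at fork node U ∈ conditioning set.
{U} contains no descendant of S and blocks every backdoor path.
No other singleton works — e.g. {F} leaves P2 open — so {U} is the unique smallest valid adjustment set.

{U}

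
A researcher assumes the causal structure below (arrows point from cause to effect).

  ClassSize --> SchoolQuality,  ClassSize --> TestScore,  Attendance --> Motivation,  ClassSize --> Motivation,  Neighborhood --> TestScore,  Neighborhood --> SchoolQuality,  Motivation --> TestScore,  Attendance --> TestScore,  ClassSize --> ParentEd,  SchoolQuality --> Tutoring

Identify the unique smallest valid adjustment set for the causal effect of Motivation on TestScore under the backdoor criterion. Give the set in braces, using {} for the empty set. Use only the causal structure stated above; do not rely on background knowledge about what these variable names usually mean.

Variables eligible for adjustment (non-descendants of Motivation, excluding Motivation and TestScore): {Attendance, ClassSize, Neighborhood, ParentEd, SchoolQuality, Tutoring}.
Backdoor paths from Motivation to TestScore:
  P1: Motivation <- ClassSize -> SchoolQuality <- Neighborhood -> TestScore
  P2: Motivation <- ClassSize -> TestScore
  P3: Motivation <- Attendance -> TestScore
The empty set is not sufficient: P2 (Motivation <- ClassSize -> TestScore) has no collider blocking it and no conditioned non-collider, so it is open.
Try {Attendance, ClassSize}:
  P1: blocked at fork node ClassSize ∈ conditioning set.
  P2: blocked at fork node ClassSize ∈ conditioning set.
  P3: blocked at fork node Attendance ∈ conditioning set.
{Attendance, ClassSize} contains no descendant of Motivation and blocks every backdoor path.
Every element of {Attendance, ClassSize} is needed (dropping Attendance leaves P3 open; dropping ClassSize leaves P2 open), so no proper subset is valid.
Among all size-2 subsets of the eligible variables, only {Attendance, ClassSize} blocks every backdoor path, so it is the unique smallest valid adjustment set.

{Attendance, ClassSize}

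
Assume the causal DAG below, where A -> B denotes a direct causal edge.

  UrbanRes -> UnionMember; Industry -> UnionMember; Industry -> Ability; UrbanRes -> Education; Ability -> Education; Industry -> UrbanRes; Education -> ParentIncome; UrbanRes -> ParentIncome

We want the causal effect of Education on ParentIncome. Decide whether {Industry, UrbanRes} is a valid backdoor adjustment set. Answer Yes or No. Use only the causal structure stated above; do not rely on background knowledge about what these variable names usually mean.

Yes

Backdoor paths from Education to ParentIncome (paths whose first edge points into Education):
  P1: Education <- Ability <- Industry -> UrbanRes -> ParentIncome
  P2: Education <- Ability <- Industry -> UnionMember <- UrbanRes -> ParentIncome
  P3: Education <- UrbanRes -> ParentIncome
Condition 1 (no descendant of Education in the set): holds — descendants of Education are {ParentIncome}; none are in {Industry, UrbanRes}.
Condition 2 (every backdoor path blocked by {Industry, UrbanRes}):
  P1: blocked at fork node Industry ∈ conditioning set.
  P2: blocked at fork node Industry ∈ conditioning set.
  P3: blocked at fork node UrbanRes ∈ conditioning set.
{Industry, UrbanRes} satisfies the backdoor criterion.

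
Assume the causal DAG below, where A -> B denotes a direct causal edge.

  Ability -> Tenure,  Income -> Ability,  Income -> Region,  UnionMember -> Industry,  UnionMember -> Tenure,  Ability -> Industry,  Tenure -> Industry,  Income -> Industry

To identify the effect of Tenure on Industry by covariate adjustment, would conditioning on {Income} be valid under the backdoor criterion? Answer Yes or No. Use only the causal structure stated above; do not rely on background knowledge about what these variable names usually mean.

No

Backdoor paths from Tenure to Industry (paths whose first edge points into Tenure):
  P1: Tenure <- Ability <- Income -> Industry
  P2: Tenure <- Ability -> Industry
  P3: Tenure <- UnionMember -> Industry
Condition 1 (no descendant of Tenure in the set): holds — descendants of Tenure are {Industry}; none are in {Income}.
Condition 2 (every backdoor path blocked by {Income}):
  P1: blocked at fork node Income ∈ conditioning set.
  P2: open — no interior node is in the conditioning set.
  P3: open — no interior node is in the conditioning set.
{Income} does not satisfy the backdoor criterion.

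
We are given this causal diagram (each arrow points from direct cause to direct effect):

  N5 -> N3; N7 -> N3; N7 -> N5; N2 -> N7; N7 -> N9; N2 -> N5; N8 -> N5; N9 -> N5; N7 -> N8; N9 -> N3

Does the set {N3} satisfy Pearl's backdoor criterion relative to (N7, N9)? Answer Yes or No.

No

Backdoor paths from N7 to N9 (paths whose first edge points into N7):
  P1: N7 <- N2 -> N5 <- N9
  P2: N7 <- N2 -> N5 -> N3 <- N9
Condition 1 (no descendant of N7 in the set): FAILS — N3 is a descendant of N7.
Condition 2 (every backdoor path blocked by {N3}):
  P1: open — collider(s) N5 are conditioned on (or have a conditioned descendant) and no non-collider on the path is in the set.
  P2: open — collider(s) N3 are conditioned on (or have a conditioned descendant) and no non-collider on the path is in the set.
{N3} does not satisfy the backdoor criterion.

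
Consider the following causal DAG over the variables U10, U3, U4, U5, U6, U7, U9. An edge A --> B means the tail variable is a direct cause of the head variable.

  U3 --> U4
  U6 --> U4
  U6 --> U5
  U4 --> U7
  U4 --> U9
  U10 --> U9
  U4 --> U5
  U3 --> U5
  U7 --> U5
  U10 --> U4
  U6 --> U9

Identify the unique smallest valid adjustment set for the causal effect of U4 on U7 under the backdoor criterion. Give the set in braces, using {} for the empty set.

Variables eligible for adjustment (non-descendants of U4, excluding U4 and U7): {U10, U3, U6}.
Backdoor paths from U4 to U7:
  P1: U4 <- U10 -> U9 <- U6 -> U5 <- U7
  P2: U4 <- U3 -> U5 <- U7
  P3: U4 <- U6 -> U5 <- U7
Each backdoor path contains an unconditioned collider, so every path is already blocked with the empty conditioning set:
  P1: blocked at collider U9 (neither it nor any descendant is in the conditioning set).
  P2: blocked at collider U5 (neither it nor any descendant is in the conditioning set).
  P3: blocked at collider U5 (neither it nor any descendant is in the conditioning set).
The empty set is therefore the unique smallest valid set.

{}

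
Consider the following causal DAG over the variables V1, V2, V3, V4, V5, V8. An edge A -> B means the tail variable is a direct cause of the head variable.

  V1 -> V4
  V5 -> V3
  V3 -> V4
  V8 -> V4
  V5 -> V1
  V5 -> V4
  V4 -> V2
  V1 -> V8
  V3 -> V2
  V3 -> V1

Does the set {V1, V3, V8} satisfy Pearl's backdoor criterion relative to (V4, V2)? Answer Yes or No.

Yes

Backdoor paths from V4 to V2 (paths whose first edge points into V4):
  P1: V4 <- V5 -> V3 -> V2
  P2: V4 <- V5 -> V1 <- V3 -> V2
  P3: V4 <- V3 -> V2
  P4: V4 <- V1 <- V5 -> V3 -> V2
  P5: V4 <- V1 <- V3 -> V2
  P6: V4 <- V8 <- V1 <- V5 -> V3 -> V2
  P7: V4 <- V8 <- V1 <- V3 -> V2
Condition 1 (no descendant of V4 in the set): holds — descendants of V4 are {V2}; none are in {V1, V3, V8}.
Condition 2 (every backdoor path blocked by {V1, V3, V8}):
  P1: blocked at chain node V3 ∈ conditioning set.
  P2: blocked at fork node V3 ∈ conditioning set.
  P3: blocked at fork node V3 ∈ conditioning set.
  P4: blocked at chain node V1 ∈ conditioning set.
  P5: blocked at chain node V1 ∈ conditioning set.
  P6: blocked at chain node V8 ∈ conditioning set.
  P7: blocked at chain node V8 ∈ conditioning set.
{V1, V3, V8} satisfies the backdoor criterion.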